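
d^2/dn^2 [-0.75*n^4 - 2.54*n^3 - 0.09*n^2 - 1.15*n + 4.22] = -9.0*n^2 - 15.24*n - 0.18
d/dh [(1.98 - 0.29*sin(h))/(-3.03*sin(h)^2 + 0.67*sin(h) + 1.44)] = (-0.8787*sin(h)^2 + 11.9988*sin(h) - 1.7442)*cos(h)/(9.1809*sin(h)^4 - 4.0602*sin(h)^3 - 8.2775*sin(h)^2 + 1.9296*sin(h) + 2.0736)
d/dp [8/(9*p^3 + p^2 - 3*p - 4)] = 8*(-27*p^2 - 2*p + 3)/(9*p^3 + p^2 - 3*p - 4)^2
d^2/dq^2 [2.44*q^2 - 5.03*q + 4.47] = 4.88000000000000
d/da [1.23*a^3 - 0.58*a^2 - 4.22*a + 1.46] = 3.69*a^2 - 1.16*a - 4.22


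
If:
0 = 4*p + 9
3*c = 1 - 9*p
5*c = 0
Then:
No Solution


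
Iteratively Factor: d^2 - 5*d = (d - 5)*(d)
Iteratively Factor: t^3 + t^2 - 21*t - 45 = (t - 5)*(t^2 + 6*t + 9) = (t - 5)*(t + 3)*(t + 3)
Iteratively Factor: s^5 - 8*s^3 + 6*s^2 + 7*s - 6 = (s + 1)*(s^4 - s^3 - 7*s^2 + 13*s - 6) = (s - 1)*(s + 1)*(s^3 - 7*s + 6) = (s - 1)*(s + 1)*(s + 3)*(s^2 - 3*s + 2) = (s - 1)^2*(s + 1)*(s + 3)*(s - 2)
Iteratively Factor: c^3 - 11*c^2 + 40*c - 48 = (c - 4)*(c^2 - 7*c + 12) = (c - 4)^2*(c - 3)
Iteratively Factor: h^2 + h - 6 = (h - 2)*(h + 3)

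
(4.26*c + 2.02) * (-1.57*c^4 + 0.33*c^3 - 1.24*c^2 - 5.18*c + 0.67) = -6.6882*c^5 - 1.7656*c^4 - 4.6158*c^3 - 24.5716*c^2 - 7.6094*c + 1.3534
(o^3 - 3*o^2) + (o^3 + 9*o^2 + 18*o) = 2*o^3 + 6*o^2 + 18*o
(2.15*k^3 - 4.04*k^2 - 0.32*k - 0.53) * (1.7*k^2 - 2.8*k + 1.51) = 3.655*k^5 - 12.888*k^4 + 14.0145*k^3 - 6.1054*k^2 + 1.0008*k - 0.8003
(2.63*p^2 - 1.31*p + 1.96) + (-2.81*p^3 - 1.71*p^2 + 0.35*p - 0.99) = -2.81*p^3 + 0.92*p^2 - 0.96*p + 0.97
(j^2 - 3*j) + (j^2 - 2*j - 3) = 2*j^2 - 5*j - 3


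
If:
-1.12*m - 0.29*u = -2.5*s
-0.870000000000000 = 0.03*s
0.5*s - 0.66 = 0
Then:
No Solution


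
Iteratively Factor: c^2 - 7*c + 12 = (c - 4)*(c - 3)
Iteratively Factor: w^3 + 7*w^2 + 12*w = (w)*(w^2 + 7*w + 12) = w*(w + 4)*(w + 3)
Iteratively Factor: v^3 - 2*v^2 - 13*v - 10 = (v + 2)*(v^2 - 4*v - 5) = (v + 1)*(v + 2)*(v - 5)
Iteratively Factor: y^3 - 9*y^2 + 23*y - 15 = (y - 3)*(y^2 - 6*y + 5) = (y - 3)*(y - 1)*(y - 5)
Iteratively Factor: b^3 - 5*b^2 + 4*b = (b - 1)*(b^2 - 4*b) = (b - 4)*(b - 1)*(b)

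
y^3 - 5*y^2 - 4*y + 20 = (y - 5)*(y - 2)*(y + 2)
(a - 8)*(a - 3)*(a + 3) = a^3 - 8*a^2 - 9*a + 72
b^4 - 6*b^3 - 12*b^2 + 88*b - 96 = (b - 6)*(b - 2)^2*(b + 4)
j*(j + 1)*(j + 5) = j^3 + 6*j^2 + 5*j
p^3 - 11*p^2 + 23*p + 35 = (p - 7)*(p - 5)*(p + 1)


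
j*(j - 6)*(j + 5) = j^3 - j^2 - 30*j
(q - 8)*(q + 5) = q^2 - 3*q - 40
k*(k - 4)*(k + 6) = k^3 + 2*k^2 - 24*k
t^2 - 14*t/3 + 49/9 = (t - 7/3)^2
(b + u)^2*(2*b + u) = 2*b^3 + 5*b^2*u + 4*b*u^2 + u^3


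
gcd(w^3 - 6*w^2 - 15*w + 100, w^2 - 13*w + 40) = w - 5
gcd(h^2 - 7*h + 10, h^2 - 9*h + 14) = h - 2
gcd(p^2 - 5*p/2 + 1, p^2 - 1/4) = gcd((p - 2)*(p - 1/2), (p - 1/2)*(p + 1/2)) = p - 1/2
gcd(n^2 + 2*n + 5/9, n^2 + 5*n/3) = n + 5/3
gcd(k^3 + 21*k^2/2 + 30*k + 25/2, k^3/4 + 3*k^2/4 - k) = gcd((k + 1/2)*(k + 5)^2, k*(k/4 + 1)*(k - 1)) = 1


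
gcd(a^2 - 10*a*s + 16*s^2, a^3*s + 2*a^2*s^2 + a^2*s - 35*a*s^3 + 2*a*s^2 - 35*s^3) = 1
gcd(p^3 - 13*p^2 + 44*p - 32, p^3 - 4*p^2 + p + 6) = 1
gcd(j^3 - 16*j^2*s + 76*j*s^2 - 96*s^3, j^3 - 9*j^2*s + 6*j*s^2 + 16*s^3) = j^2 - 10*j*s + 16*s^2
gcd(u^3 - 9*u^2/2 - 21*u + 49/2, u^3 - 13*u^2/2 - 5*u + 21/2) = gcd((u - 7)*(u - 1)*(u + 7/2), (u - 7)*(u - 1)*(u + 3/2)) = u^2 - 8*u + 7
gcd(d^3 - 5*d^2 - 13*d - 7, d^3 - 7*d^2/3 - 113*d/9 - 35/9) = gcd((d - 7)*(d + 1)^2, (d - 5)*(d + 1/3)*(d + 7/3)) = 1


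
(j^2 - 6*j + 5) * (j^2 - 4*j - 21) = j^4 - 10*j^3 + 8*j^2 + 106*j - 105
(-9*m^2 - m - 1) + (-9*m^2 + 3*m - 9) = -18*m^2 + 2*m - 10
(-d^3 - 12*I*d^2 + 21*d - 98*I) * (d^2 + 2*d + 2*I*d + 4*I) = -d^5 - 2*d^4 - 14*I*d^4 + 45*d^3 - 28*I*d^3 + 90*d^2 - 56*I*d^2 + 196*d - 112*I*d + 392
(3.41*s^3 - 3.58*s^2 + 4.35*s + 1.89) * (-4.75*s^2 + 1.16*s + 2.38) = -16.1975*s^5 + 20.9606*s^4 - 16.6995*s^3 - 12.4519*s^2 + 12.5454*s + 4.4982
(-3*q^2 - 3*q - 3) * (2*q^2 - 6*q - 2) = -6*q^4 + 12*q^3 + 18*q^2 + 24*q + 6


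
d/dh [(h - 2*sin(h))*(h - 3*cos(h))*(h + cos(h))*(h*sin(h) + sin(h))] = -(h + 1)*(h - 2*sin(h))*(h - 3*cos(h))*(sin(h) - 1)*sin(h) + (h + 1)*(h - 2*sin(h))*(h + cos(h))*(3*sin(h) + 1)*sin(h) - (h + 1)*(h - 3*cos(h))*(h + cos(h))*(2*cos(h) - 1)*sin(h) + (h - 2*sin(h))*(h - 3*cos(h))*(h + cos(h))*(h*cos(h) + sqrt(2)*sin(h + pi/4))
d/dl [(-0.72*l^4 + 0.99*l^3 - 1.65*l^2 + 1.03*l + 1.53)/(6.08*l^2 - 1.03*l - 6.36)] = (-8.7552*l^5 + 8.244*l^4 + 16.2774*l^3 - 23.4521*l^2 + 2.3832*l - 4.9749)/(36.9664*l^4 - 12.5248*l^3 - 76.2767*l^2 + 13.1016*l + 40.4496)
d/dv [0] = 0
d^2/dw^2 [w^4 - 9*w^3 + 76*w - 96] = 6*w*(2*w - 9)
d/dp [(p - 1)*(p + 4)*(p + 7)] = 3*p^2 + 20*p + 17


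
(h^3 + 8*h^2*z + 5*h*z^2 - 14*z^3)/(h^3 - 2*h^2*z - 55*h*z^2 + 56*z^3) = (-h - 2*z)/(-h + 8*z)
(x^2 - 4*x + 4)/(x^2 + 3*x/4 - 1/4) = 4*(x^2 - 4*x + 4)/(4*x^2 + 3*x - 1)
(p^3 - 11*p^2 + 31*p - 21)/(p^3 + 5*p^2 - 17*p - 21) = (p^2 - 8*p + 7)/(p^2 + 8*p + 7)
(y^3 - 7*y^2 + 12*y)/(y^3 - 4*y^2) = (y - 3)/y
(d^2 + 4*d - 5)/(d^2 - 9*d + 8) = (d + 5)/(d - 8)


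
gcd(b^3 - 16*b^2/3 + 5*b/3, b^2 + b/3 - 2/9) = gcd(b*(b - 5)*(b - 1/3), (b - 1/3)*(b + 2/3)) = b - 1/3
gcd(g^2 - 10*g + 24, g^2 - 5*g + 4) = g - 4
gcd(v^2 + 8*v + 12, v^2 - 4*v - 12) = v + 2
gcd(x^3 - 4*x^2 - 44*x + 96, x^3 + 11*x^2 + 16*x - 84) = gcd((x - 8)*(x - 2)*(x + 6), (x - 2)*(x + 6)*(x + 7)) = x^2 + 4*x - 12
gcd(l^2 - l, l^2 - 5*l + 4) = l - 1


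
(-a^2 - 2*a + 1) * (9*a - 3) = -9*a^3 - 15*a^2 + 15*a - 3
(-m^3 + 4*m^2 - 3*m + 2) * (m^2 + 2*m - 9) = -m^5 + 2*m^4 + 14*m^3 - 40*m^2 + 31*m - 18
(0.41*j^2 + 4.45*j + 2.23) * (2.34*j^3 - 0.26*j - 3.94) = 0.9594*j^5 + 10.413*j^4 + 5.1116*j^3 - 2.7724*j^2 - 18.1128*j - 8.7862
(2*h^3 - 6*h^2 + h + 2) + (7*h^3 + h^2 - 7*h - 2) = 9*h^3 - 5*h^2 - 6*h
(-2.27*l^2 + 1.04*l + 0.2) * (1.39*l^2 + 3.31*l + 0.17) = -3.1553*l^4 - 6.0681*l^3 + 3.3345*l^2 + 0.8388*l + 0.034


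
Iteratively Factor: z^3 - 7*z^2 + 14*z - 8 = (z - 4)*(z^2 - 3*z + 2) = (z - 4)*(z - 1)*(z - 2)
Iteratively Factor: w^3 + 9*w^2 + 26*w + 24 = (w + 4)*(w^2 + 5*w + 6) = (w + 3)*(w + 4)*(w + 2)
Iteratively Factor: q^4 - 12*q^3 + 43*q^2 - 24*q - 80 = (q - 5)*(q^3 - 7*q^2 + 8*q + 16) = (q - 5)*(q - 4)*(q^2 - 3*q - 4) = (q - 5)*(q - 4)*(q + 1)*(q - 4)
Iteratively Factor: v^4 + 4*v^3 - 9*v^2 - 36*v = (v + 4)*(v^3 - 9*v) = v*(v + 4)*(v^2 - 9) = v*(v - 3)*(v + 4)*(v + 3)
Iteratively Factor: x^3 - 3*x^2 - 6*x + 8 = (x - 1)*(x^2 - 2*x - 8) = (x - 1)*(x + 2)*(x - 4)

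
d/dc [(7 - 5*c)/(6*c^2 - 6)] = (5*c^2 - 14*c + 5)/(6*(c^4 - 2*c^2 + 1))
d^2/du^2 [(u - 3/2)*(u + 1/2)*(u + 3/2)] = 6*u + 1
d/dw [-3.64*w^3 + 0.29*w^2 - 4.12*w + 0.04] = -10.92*w^2 + 0.58*w - 4.12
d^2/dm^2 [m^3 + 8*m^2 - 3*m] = 6*m + 16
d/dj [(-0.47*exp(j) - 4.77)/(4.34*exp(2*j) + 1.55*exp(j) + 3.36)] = (2.0398*exp(2*j) + 41.4036*exp(j) + 5.8143)*exp(j)/(18.8356*exp(4*j) + 13.454*exp(3*j) + 31.5673*exp(2*j) + 10.416*exp(j) + 11.2896)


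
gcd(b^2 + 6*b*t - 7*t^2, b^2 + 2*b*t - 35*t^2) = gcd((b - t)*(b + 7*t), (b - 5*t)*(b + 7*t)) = b + 7*t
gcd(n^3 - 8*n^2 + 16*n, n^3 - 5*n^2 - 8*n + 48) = n^2 - 8*n + 16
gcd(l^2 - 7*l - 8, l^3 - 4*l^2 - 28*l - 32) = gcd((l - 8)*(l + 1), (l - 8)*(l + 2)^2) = l - 8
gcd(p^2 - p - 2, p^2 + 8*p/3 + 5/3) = p + 1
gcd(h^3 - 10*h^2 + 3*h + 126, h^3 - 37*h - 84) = h^2 - 4*h - 21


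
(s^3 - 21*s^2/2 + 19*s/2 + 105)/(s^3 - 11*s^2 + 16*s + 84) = (s + 5/2)/(s + 2)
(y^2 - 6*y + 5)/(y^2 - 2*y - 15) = (y - 1)/(y + 3)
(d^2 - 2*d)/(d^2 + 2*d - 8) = d/(d + 4)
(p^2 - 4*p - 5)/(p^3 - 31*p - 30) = (p - 5)/(p^2 - p - 30)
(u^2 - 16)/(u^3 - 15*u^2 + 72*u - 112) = (u + 4)/(u^2 - 11*u + 28)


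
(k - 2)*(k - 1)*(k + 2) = k^3 - k^2 - 4*k + 4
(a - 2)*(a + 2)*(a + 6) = a^3 + 6*a^2 - 4*a - 24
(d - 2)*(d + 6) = d^2 + 4*d - 12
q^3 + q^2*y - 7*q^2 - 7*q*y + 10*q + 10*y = (q - 5)*(q - 2)*(q + y)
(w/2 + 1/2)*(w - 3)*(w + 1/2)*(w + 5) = w^4/2 + 7*w^3/4 - 23*w^2/4 - 43*w/4 - 15/4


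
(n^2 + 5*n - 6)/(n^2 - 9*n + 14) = (n^2 + 5*n - 6)/(n^2 - 9*n + 14)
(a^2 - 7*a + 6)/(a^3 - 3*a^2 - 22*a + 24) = 1/(a + 4)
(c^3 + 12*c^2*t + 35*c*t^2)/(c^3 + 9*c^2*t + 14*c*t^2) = (c + 5*t)/(c + 2*t)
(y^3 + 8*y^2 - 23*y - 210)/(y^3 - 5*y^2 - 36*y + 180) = (y + 7)/(y - 6)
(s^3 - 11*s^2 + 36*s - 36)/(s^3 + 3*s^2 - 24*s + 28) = (s^2 - 9*s + 18)/(s^2 + 5*s - 14)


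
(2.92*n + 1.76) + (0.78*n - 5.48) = 3.7*n - 3.72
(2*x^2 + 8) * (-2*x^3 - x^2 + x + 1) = -4*x^5 - 2*x^4 - 14*x^3 - 6*x^2 + 8*x + 8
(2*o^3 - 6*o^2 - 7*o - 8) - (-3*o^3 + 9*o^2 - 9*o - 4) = 5*o^3 - 15*o^2 + 2*o - 4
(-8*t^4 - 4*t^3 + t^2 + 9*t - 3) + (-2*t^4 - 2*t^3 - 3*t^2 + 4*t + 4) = -10*t^4 - 6*t^3 - 2*t^2 + 13*t + 1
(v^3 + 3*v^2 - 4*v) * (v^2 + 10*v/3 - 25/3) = v^5 + 19*v^4/3 - 7*v^3/3 - 115*v^2/3 + 100*v/3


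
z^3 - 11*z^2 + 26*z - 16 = (z - 8)*(z - 2)*(z - 1)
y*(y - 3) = y^2 - 3*y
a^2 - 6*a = a*(a - 6)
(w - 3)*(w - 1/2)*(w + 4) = w^3 + w^2/2 - 25*w/2 + 6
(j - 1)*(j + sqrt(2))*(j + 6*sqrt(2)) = j^3 - j^2 + 7*sqrt(2)*j^2 - 7*sqrt(2)*j + 12*j - 12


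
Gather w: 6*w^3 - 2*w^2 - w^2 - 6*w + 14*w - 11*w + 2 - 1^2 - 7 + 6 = 6*w^3 - 3*w^2 - 3*w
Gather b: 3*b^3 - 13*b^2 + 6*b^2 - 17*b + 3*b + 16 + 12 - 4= 3*b^3 - 7*b^2 - 14*b + 24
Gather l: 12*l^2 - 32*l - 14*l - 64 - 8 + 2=12*l^2 - 46*l - 70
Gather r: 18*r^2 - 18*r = 18*r^2 - 18*r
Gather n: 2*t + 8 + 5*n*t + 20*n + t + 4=n*(5*t + 20) + 3*t + 12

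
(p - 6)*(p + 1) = p^2 - 5*p - 6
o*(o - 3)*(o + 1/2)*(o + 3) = o^4 + o^3/2 - 9*o^2 - 9*o/2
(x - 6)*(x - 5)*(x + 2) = x^3 - 9*x^2 + 8*x + 60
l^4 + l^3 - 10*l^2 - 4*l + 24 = (l - 2)^2*(l + 2)*(l + 3)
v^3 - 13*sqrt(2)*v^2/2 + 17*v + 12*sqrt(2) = (v - 4*sqrt(2))*(v - 3*sqrt(2))*(v + sqrt(2)/2)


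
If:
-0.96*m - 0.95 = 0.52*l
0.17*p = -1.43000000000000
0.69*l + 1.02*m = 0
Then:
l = 7.34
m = -4.97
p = -8.41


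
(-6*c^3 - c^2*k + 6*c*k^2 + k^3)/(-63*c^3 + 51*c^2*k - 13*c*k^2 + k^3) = (6*c^3 + c^2*k - 6*c*k^2 - k^3)/(63*c^3 - 51*c^2*k + 13*c*k^2 - k^3)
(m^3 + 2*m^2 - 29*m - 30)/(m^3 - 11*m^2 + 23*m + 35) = (m + 6)/(m - 7)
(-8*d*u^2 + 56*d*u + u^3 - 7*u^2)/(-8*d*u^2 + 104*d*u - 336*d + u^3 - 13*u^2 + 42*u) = u/(u - 6)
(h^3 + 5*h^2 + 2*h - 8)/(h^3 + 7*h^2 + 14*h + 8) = (h - 1)/(h + 1)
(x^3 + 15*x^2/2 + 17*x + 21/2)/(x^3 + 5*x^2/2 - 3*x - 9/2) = (2*x + 7)/(2*x - 3)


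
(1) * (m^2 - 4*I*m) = m^2 - 4*I*m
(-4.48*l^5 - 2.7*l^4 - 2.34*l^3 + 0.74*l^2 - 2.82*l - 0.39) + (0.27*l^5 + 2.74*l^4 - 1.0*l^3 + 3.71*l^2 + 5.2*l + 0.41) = -4.21*l^5 + 0.04*l^4 - 3.34*l^3 + 4.45*l^2 + 2.38*l + 0.02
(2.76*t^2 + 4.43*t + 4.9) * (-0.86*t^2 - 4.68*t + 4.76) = -2.3736*t^4 - 16.7266*t^3 - 11.8088*t^2 - 1.8452*t + 23.324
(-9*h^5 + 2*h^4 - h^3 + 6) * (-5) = 45*h^5 - 10*h^4 + 5*h^3 - 30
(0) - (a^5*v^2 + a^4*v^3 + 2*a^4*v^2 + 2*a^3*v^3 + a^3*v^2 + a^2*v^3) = -a^5*v^2 - a^4*v^3 - 2*a^4*v^2 - 2*a^3*v^3 - a^3*v^2 - a^2*v^3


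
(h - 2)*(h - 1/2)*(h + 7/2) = h^3 + h^2 - 31*h/4 + 7/2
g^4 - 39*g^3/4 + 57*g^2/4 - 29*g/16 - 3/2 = (g - 8)*(g - 3/2)*(g - 1/2)*(g + 1/4)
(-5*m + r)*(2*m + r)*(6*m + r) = -60*m^3 - 28*m^2*r + 3*m*r^2 + r^3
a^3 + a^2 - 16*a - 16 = (a - 4)*(a + 1)*(a + 4)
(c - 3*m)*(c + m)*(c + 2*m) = c^3 - 7*c*m^2 - 6*m^3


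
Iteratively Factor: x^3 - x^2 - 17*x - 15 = (x + 3)*(x^2 - 4*x - 5) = (x + 1)*(x + 3)*(x - 5)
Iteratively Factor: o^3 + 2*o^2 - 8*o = (o)*(o^2 + 2*o - 8) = o*(o + 4)*(o - 2)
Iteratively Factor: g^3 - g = (g)*(g^2 - 1) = g*(g + 1)*(g - 1)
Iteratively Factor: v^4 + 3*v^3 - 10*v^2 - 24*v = (v - 3)*(v^3 + 6*v^2 + 8*v) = (v - 3)*(v + 2)*(v^2 + 4*v) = v*(v - 3)*(v + 2)*(v + 4)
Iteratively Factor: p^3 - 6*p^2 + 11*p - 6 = (p - 3)*(p^2 - 3*p + 2) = (p - 3)*(p - 2)*(p - 1)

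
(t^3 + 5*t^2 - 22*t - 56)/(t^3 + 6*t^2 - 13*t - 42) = (t - 4)/(t - 3)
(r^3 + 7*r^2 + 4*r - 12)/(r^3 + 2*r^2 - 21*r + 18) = (r + 2)/(r - 3)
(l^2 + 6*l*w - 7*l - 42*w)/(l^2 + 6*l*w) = (l - 7)/l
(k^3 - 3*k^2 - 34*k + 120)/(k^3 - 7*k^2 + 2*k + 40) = (k + 6)/(k + 2)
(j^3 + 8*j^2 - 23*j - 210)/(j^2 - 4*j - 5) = (j^2 + 13*j + 42)/(j + 1)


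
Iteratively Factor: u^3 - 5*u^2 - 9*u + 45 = (u - 5)*(u^2 - 9) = (u - 5)*(u + 3)*(u - 3)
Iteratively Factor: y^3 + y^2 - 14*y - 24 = (y + 3)*(y^2 - 2*y - 8) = (y - 4)*(y + 3)*(y + 2)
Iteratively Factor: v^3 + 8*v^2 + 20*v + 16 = (v + 2)*(v^2 + 6*v + 8) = (v + 2)^2*(v + 4)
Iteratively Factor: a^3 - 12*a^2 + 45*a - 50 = (a - 5)*(a^2 - 7*a + 10) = (a - 5)^2*(a - 2)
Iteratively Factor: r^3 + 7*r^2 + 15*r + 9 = (r + 3)*(r^2 + 4*r + 3) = (r + 1)*(r + 3)*(r + 3)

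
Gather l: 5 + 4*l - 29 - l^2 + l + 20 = -l^2 + 5*l - 4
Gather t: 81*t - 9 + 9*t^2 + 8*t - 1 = 9*t^2 + 89*t - 10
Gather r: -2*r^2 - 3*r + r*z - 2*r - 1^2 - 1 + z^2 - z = -2*r^2 + r*(z - 5) + z^2 - z - 2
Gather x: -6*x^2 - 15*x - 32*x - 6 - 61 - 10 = -6*x^2 - 47*x - 77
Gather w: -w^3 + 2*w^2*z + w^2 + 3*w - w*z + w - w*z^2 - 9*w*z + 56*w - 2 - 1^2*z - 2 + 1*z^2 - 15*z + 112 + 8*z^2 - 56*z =-w^3 + w^2*(2*z + 1) + w*(-z^2 - 10*z + 60) + 9*z^2 - 72*z + 108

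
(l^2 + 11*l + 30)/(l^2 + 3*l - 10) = (l + 6)/(l - 2)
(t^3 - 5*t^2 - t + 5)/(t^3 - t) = (t - 5)/t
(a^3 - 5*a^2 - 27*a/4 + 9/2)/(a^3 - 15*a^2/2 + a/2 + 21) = (a^2 - 13*a/2 + 3)/(a^2 - 9*a + 14)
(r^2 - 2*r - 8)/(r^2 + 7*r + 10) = (r - 4)/(r + 5)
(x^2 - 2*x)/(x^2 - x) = (x - 2)/(x - 1)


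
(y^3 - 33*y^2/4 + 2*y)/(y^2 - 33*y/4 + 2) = y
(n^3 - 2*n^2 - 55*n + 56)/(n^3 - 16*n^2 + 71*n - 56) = (n + 7)/(n - 7)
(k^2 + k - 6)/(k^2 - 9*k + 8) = (k^2 + k - 6)/(k^2 - 9*k + 8)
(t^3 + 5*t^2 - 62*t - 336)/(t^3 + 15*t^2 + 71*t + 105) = (t^2 - 2*t - 48)/(t^2 + 8*t + 15)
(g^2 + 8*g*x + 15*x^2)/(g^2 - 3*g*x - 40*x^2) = (-g - 3*x)/(-g + 8*x)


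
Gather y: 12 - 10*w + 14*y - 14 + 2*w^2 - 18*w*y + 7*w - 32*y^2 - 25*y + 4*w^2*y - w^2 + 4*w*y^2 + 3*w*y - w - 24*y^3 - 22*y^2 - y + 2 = w^2 - 4*w - 24*y^3 + y^2*(4*w - 54) + y*(4*w^2 - 15*w - 12)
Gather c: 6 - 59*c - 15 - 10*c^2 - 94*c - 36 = -10*c^2 - 153*c - 45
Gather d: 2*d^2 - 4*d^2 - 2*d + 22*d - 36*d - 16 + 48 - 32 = -2*d^2 - 16*d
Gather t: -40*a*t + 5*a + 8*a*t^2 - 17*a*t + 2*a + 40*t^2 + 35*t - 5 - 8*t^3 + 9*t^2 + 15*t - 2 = 7*a - 8*t^3 + t^2*(8*a + 49) + t*(50 - 57*a) - 7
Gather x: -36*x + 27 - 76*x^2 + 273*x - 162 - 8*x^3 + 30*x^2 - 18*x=-8*x^3 - 46*x^2 + 219*x - 135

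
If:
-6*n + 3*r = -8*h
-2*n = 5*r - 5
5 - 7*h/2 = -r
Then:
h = 105/71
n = 585/284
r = 25/142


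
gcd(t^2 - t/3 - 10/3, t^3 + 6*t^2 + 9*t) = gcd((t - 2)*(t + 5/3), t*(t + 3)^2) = 1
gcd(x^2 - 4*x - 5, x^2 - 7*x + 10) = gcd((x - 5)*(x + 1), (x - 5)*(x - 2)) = x - 5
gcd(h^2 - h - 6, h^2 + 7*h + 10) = h + 2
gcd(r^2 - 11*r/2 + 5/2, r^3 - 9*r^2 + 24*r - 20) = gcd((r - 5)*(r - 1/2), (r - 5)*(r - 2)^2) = r - 5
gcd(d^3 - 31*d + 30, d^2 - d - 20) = d - 5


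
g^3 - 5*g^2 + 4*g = g*(g - 4)*(g - 1)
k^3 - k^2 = k^2*(k - 1)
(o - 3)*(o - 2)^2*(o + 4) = o^4 - 3*o^3 - 12*o^2 + 52*o - 48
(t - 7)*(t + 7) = t^2 - 49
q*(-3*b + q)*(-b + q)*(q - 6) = 3*b^2*q^2 - 18*b^2*q - 4*b*q^3 + 24*b*q^2 + q^4 - 6*q^3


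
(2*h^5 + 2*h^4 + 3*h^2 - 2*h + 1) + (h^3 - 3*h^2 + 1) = 2*h^5 + 2*h^4 + h^3 - 2*h + 2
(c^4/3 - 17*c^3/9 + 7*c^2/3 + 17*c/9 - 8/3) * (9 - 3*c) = -c^5 + 26*c^4/3 - 24*c^3 + 46*c^2/3 + 25*c - 24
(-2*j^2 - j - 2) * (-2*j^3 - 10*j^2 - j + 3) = 4*j^5 + 22*j^4 + 16*j^3 + 15*j^2 - j - 6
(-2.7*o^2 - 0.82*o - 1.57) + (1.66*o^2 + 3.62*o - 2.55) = -1.04*o^2 + 2.8*o - 4.12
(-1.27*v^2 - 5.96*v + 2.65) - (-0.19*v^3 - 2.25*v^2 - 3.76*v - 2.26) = 0.19*v^3 + 0.98*v^2 - 2.2*v + 4.91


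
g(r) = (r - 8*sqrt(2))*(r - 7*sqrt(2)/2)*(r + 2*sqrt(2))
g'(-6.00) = 279.22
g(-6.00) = -601.27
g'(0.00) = 10.00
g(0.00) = 158.39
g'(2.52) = -38.66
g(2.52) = 114.28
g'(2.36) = -36.70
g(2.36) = 120.31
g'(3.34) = -46.28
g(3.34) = 79.18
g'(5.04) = -49.22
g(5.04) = -4.46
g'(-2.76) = 107.01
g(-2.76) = 7.42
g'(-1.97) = 74.58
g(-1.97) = 78.91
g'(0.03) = 9.20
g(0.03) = 158.68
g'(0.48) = -2.21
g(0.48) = 160.21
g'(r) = (r - 8*sqrt(2))*(r - 7*sqrt(2)/2) + (r - 8*sqrt(2))*(r + 2*sqrt(2)) + (r - 7*sqrt(2)/2)*(r + 2*sqrt(2))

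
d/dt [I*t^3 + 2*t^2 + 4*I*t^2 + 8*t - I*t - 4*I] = 3*I*t^2 + t*(4 + 8*I) + 8 - I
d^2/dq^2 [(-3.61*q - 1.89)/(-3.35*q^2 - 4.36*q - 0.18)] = ((3.61*q + 1.89)*(6.7*q + 4.36)*(13.4*q + 8.72) - (72.561*q + 44.1422)*(3.35*q^2 + 4.36*q + 0.18))/(3.35*q^2 + 4.36*q + 0.18)^3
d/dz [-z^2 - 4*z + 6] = -2*z - 4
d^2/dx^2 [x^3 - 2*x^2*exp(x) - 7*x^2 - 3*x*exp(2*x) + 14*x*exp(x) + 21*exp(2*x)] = -2*x^2*exp(x) - 12*x*exp(2*x) + 6*x*exp(x) + 6*x + 72*exp(2*x) + 24*exp(x) - 14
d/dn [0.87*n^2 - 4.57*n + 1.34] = 1.74*n - 4.57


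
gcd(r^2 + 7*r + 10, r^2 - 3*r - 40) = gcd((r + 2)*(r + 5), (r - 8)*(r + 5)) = r + 5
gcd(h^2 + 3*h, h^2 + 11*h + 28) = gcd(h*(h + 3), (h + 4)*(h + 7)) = 1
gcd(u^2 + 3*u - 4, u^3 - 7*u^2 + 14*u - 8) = u - 1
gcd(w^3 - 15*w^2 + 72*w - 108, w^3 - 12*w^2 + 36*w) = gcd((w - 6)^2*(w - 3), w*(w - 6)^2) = w^2 - 12*w + 36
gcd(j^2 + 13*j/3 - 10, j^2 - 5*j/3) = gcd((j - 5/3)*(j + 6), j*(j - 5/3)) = j - 5/3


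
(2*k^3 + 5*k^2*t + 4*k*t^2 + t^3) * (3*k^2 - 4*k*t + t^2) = 6*k^5 + 7*k^4*t - 6*k^3*t^2 - 8*k^2*t^3 + t^5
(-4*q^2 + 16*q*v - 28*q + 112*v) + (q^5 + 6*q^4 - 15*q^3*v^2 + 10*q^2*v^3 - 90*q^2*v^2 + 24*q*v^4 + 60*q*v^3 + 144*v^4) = q^5 + 6*q^4 - 15*q^3*v^2 + 10*q^2*v^3 - 90*q^2*v^2 - 4*q^2 + 24*q*v^4 + 60*q*v^3 + 16*q*v - 28*q + 144*v^4 + 112*v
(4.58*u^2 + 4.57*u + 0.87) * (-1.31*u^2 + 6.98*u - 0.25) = -5.9998*u^4 + 25.9817*u^3 + 29.6139*u^2 + 4.9301*u - 0.2175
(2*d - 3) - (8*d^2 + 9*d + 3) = -8*d^2 - 7*d - 6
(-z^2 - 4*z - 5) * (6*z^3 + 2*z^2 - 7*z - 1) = -6*z^5 - 26*z^4 - 31*z^3 + 19*z^2 + 39*z + 5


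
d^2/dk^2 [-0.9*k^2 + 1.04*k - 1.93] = -1.80000000000000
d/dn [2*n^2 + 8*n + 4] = 4*n + 8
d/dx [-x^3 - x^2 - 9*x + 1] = -3*x^2 - 2*x - 9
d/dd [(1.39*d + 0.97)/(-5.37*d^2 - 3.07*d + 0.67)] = (7.4643*d^2 + 10.4178*d + 3.9092)/(28.8369*d^4 + 32.9718*d^3 + 2.2291*d^2 - 4.1138*d + 0.4489)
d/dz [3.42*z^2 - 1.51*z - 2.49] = 6.84*z - 1.51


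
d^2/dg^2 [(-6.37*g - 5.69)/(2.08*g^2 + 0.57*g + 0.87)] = (-(4.16*g + 0.57)*(6.37*g + 5.69)*(8.32*g + 1.14) + (79.4976*g + 30.9322)*(2.08*g^2 + 0.57*g + 0.87))/(2.08*g^2 + 0.57*g + 0.87)^3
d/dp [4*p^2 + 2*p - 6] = 8*p + 2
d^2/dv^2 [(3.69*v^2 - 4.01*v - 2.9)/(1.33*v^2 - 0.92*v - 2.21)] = (-5.15641000000001*v^3 + 34.297242*v^2 - 49.428918*v + 30.393862)/(2.352637*v^6 - 4.882164*v^5 - 8.350671*v^4 + 15.446248*v^3 + 13.875927*v^2 - 13.480116*v - 10.793861)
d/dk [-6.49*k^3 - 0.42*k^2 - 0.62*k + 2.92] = -19.47*k^2 - 0.84*k - 0.62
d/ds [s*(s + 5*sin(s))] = 5*s*cos(s) + 2*s + 5*sin(s)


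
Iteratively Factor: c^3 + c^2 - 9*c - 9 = (c + 1)*(c^2 - 9) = (c - 3)*(c + 1)*(c + 3)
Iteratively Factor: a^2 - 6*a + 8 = (a - 2)*(a - 4)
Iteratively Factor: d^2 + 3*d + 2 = (d + 1)*(d + 2)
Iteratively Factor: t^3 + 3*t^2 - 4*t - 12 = (t + 2)*(t^2 + t - 6) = (t - 2)*(t + 2)*(t + 3)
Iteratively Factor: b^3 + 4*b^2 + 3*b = (b)*(b^2 + 4*b + 3) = b*(b + 1)*(b + 3)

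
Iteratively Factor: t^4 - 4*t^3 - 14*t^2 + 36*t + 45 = (t - 5)*(t^3 + t^2 - 9*t - 9) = (t - 5)*(t + 1)*(t^2 - 9) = (t - 5)*(t + 1)*(t + 3)*(t - 3)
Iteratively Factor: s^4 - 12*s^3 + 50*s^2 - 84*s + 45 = (s - 3)*(s^3 - 9*s^2 + 23*s - 15) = (s - 3)*(s - 1)*(s^2 - 8*s + 15) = (s - 3)^2*(s - 1)*(s - 5)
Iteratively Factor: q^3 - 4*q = (q + 2)*(q^2 - 2*q) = (q - 2)*(q + 2)*(q)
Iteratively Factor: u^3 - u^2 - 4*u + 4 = (u + 2)*(u^2 - 3*u + 2) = (u - 1)*(u + 2)*(u - 2)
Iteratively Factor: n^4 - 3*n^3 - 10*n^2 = (n)*(n^3 - 3*n^2 - 10*n) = n^2*(n^2 - 3*n - 10) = n^2*(n + 2)*(n - 5)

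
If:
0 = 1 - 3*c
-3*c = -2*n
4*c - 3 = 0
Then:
No Solution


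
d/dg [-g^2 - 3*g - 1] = -2*g - 3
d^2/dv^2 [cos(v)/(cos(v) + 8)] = 8*(cos(v)^2 - 8*cos(v) - 2)/(cos(v) + 8)^3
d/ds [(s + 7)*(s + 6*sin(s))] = s + (s + 7)*(6*cos(s) + 1) + 6*sin(s)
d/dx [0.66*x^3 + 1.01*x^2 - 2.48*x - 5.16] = 1.98*x^2 + 2.02*x - 2.48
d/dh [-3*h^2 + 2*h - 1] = 2 - 6*h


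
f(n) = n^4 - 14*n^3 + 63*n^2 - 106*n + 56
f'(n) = 4*n^3 - 42*n^2 + 126*n - 106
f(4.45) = -9.70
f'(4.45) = -24.52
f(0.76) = 6.02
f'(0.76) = -32.74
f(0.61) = 11.74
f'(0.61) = -43.86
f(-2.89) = 1296.21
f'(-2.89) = -917.48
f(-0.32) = 96.84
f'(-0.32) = -150.75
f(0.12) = 44.16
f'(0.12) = -91.48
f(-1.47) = 397.10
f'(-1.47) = -394.68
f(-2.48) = 957.72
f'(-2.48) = -737.81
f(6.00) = -40.00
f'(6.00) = 2.00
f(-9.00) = 22880.00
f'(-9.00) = -7558.00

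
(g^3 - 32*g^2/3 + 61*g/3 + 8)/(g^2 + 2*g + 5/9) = 3*(g^2 - 11*g + 24)/(3*g + 5)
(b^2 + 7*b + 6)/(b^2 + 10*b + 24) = (b + 1)/(b + 4)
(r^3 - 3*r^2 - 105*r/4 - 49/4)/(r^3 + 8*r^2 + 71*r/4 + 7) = (r - 7)/(r + 4)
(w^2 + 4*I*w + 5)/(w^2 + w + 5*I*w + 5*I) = (w - I)/(w + 1)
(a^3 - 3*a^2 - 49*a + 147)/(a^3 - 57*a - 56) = (a^2 - 10*a + 21)/(a^2 - 7*a - 8)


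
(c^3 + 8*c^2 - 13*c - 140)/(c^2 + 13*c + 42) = (c^2 + c - 20)/(c + 6)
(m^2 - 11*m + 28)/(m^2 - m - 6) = (-m^2 + 11*m - 28)/(-m^2 + m + 6)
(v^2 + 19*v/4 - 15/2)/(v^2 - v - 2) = (-v^2 - 19*v/4 + 15/2)/(-v^2 + v + 2)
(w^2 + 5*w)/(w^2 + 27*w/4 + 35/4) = 4*w/(4*w + 7)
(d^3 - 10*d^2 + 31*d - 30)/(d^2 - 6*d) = (d^3 - 10*d^2 + 31*d - 30)/(d*(d - 6))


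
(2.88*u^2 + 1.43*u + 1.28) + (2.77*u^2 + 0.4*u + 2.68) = 5.65*u^2 + 1.83*u + 3.96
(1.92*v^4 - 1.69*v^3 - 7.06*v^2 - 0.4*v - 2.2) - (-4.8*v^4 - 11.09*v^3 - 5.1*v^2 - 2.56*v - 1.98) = 6.72*v^4 + 9.4*v^3 - 1.96*v^2 + 2.16*v - 0.22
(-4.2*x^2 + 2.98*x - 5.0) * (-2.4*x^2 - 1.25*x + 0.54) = 10.08*x^4 - 1.902*x^3 + 6.007*x^2 + 7.8592*x - 2.7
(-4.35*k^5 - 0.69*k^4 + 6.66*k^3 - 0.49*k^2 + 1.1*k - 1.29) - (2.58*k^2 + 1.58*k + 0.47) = -4.35*k^5 - 0.69*k^4 + 6.66*k^3 - 3.07*k^2 - 0.48*k - 1.76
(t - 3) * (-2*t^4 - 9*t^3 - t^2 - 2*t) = -2*t^5 - 3*t^4 + 26*t^3 + t^2 + 6*t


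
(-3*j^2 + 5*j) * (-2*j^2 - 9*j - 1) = 6*j^4 + 17*j^3 - 42*j^2 - 5*j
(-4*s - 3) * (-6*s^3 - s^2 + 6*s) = 24*s^4 + 22*s^3 - 21*s^2 - 18*s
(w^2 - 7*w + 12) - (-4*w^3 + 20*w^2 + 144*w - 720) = 4*w^3 - 19*w^2 - 151*w + 732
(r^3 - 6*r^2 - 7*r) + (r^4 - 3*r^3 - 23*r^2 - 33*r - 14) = r^4 - 2*r^3 - 29*r^2 - 40*r - 14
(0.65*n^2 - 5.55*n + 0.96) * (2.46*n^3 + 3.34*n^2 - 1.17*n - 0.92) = 1.599*n^5 - 11.482*n^4 - 16.9359*n^3 + 9.1019*n^2 + 3.9828*n - 0.8832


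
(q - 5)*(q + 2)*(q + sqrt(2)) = q^3 - 3*q^2 + sqrt(2)*q^2 - 10*q - 3*sqrt(2)*q - 10*sqrt(2)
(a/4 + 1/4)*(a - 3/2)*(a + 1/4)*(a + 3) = a^4/4 + 11*a^3/16 - 19*a^2/32 - 21*a/16 - 9/32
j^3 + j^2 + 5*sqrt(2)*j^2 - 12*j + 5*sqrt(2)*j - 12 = (j + 1)*(j - sqrt(2))*(j + 6*sqrt(2))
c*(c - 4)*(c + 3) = c^3 - c^2 - 12*c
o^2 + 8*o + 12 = (o + 2)*(o + 6)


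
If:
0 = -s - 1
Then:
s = -1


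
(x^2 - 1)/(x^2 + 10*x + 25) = (x^2 - 1)/(x^2 + 10*x + 25)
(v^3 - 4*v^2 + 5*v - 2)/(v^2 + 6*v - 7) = (v^2 - 3*v + 2)/(v + 7)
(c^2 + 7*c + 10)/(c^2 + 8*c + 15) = (c + 2)/(c + 3)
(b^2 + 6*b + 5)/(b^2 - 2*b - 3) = (b + 5)/(b - 3)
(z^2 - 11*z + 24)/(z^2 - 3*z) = (z - 8)/z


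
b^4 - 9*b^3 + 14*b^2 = b^2*(b - 7)*(b - 2)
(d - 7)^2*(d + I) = d^3 - 14*d^2 + I*d^2 + 49*d - 14*I*d + 49*I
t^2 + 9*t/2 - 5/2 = (t - 1/2)*(t + 5)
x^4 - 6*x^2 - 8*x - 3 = (x - 3)*(x + 1)^3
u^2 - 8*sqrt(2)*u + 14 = (u - 7*sqrt(2))*(u - sqrt(2))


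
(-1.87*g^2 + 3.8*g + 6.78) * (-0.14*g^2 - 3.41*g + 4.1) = 0.2618*g^4 + 5.8447*g^3 - 21.5742*g^2 - 7.5398*g + 27.798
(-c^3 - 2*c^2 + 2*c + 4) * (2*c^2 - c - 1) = -2*c^5 - 3*c^4 + 7*c^3 + 8*c^2 - 6*c - 4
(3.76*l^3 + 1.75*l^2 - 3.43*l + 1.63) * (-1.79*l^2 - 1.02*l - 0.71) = -6.7304*l^5 - 6.9677*l^4 + 1.6851*l^3 - 0.6616*l^2 + 0.7727*l - 1.1573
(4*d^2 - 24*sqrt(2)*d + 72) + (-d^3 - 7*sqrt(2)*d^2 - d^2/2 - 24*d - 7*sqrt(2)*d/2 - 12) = -d^3 - 7*sqrt(2)*d^2 + 7*d^2/2 - 55*sqrt(2)*d/2 - 24*d + 60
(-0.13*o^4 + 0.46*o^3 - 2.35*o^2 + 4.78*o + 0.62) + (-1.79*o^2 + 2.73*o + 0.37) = -0.13*o^4 + 0.46*o^3 - 4.14*o^2 + 7.51*o + 0.99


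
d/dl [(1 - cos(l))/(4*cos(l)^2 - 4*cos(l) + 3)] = (-4*cos(l)^2 + 8*cos(l) - 1)*sin(l)/(4*sin(l)^2 + 4*cos(l) - 7)^2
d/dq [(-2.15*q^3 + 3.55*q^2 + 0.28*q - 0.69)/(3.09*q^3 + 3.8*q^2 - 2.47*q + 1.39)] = (-19.1395*q^4 + 8.8906*q^3 - 12.4017*q^2 + 15.113*q - 1.3151)/(9.5481*q^6 + 23.484*q^5 - 0.8246*q^4 - 10.1818*q^3 + 16.6649*q^2 - 6.8666*q + 1.9321)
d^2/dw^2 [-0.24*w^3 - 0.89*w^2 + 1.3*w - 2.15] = -1.44*w - 1.78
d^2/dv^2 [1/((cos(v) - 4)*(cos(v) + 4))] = 2*(-2*sin(v)^4 + 33*sin(v)^2 - 15)/((cos(v) - 4)^3*(cos(v) + 4)^3)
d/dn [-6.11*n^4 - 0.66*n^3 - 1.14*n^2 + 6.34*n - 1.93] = -24.44*n^3 - 1.98*n^2 - 2.28*n + 6.34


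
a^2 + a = a*(a + 1)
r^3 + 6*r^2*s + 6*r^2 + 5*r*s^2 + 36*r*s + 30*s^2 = (r + 6)*(r + s)*(r + 5*s)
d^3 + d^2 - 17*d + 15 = (d - 3)*(d - 1)*(d + 5)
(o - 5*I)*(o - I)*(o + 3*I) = o^3 - 3*I*o^2 + 13*o - 15*I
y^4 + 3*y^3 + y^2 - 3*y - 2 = (y - 1)*(y + 1)^2*(y + 2)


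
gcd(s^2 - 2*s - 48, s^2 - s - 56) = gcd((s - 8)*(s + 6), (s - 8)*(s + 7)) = s - 8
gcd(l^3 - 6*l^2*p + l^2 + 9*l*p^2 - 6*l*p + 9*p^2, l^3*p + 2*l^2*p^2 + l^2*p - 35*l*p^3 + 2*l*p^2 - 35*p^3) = l + 1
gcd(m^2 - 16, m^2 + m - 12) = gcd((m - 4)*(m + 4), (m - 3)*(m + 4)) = m + 4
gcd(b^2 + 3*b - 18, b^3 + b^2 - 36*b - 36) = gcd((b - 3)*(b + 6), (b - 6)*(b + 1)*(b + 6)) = b + 6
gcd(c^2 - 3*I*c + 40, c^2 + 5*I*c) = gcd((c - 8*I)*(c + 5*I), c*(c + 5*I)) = c + 5*I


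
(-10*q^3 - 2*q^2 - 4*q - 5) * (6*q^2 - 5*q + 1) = -60*q^5 + 38*q^4 - 24*q^3 - 12*q^2 + 21*q - 5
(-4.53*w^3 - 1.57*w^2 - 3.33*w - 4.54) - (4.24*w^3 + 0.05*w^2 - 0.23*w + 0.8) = -8.77*w^3 - 1.62*w^2 - 3.1*w - 5.34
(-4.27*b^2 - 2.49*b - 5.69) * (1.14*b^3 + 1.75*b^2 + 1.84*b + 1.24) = -4.8678*b^5 - 10.3111*b^4 - 18.7009*b^3 - 19.8339*b^2 - 13.5572*b - 7.0556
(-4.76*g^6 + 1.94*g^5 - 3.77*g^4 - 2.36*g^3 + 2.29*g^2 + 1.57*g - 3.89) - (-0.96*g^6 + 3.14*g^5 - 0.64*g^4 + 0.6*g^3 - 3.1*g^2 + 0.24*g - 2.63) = -3.8*g^6 - 1.2*g^5 - 3.13*g^4 - 2.96*g^3 + 5.39*g^2 + 1.33*g - 1.26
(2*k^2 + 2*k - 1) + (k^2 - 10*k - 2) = 3*k^2 - 8*k - 3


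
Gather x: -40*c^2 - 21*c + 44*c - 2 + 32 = -40*c^2 + 23*c + 30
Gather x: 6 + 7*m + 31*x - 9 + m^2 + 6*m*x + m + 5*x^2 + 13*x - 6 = m^2 + 8*m + 5*x^2 + x*(6*m + 44) - 9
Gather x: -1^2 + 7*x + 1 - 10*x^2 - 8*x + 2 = -10*x^2 - x + 2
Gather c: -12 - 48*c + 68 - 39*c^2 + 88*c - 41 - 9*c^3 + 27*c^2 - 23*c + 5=-9*c^3 - 12*c^2 + 17*c + 20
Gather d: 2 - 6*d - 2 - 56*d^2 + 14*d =-56*d^2 + 8*d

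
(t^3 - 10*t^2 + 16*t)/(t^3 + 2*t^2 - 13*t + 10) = t*(t - 8)/(t^2 + 4*t - 5)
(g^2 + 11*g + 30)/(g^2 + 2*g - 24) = (g + 5)/(g - 4)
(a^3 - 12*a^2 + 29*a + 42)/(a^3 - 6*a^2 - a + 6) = (a - 7)/(a - 1)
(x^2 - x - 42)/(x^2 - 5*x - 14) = (x + 6)/(x + 2)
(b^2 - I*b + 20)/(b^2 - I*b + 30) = (b^2 - I*b + 20)/(b^2 - I*b + 30)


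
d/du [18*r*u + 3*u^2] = 18*r + 6*u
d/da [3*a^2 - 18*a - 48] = 6*a - 18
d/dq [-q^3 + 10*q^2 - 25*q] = -3*q^2 + 20*q - 25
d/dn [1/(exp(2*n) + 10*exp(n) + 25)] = 2*(-exp(n) - 5)*exp(n)/(exp(2*n) + 10*exp(n) + 25)^2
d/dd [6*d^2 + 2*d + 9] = 12*d + 2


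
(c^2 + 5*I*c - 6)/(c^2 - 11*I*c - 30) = (-c^2 - 5*I*c + 6)/(-c^2 + 11*I*c + 30)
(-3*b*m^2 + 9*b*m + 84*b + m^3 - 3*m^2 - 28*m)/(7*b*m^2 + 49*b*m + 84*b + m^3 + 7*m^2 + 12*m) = (-3*b*m + 21*b + m^2 - 7*m)/(7*b*m + 21*b + m^2 + 3*m)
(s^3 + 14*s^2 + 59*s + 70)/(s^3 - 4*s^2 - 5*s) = (s^3 + 14*s^2 + 59*s + 70)/(s*(s^2 - 4*s - 5))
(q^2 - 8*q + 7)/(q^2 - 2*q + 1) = (q - 7)/(q - 1)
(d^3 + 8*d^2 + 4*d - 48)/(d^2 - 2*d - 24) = (d^2 + 4*d - 12)/(d - 6)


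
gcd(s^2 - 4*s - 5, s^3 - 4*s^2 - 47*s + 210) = s - 5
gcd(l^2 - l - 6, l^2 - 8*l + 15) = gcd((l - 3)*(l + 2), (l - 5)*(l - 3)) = l - 3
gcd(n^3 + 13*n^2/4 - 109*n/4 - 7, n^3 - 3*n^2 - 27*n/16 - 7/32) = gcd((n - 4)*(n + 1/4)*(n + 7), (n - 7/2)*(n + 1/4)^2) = n + 1/4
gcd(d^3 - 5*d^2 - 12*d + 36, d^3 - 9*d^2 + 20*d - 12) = d^2 - 8*d + 12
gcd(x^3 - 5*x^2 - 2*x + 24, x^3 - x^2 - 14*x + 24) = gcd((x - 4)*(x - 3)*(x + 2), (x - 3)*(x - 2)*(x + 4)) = x - 3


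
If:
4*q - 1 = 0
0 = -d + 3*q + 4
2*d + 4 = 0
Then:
No Solution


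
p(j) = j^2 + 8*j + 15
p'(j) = 2*j + 8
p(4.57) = 72.44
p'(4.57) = 17.14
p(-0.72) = 9.76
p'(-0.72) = 6.56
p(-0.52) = 11.11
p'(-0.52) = 6.96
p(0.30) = 17.49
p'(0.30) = 8.60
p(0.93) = 23.30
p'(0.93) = 9.86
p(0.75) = 21.56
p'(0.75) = 9.50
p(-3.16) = -0.29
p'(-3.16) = 1.68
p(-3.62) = -0.86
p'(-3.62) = 0.76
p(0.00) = 15.00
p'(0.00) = 8.00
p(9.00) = 168.00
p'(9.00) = 26.00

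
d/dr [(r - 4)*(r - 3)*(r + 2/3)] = 3*r^2 - 38*r/3 + 22/3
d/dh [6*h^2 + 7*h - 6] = 12*h + 7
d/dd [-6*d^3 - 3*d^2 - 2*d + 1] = -18*d^2 - 6*d - 2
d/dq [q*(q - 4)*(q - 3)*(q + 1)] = 4*q^3 - 18*q^2 + 10*q + 12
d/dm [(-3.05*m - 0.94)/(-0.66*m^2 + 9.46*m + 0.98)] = (-2.013*m^2 - 1.2408*m + 5.9034)/(0.4356*m^4 - 12.4872*m^3 + 88.198*m^2 + 18.5416*m + 0.9604)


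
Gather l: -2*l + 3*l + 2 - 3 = l - 1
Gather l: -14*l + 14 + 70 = 84 - 14*l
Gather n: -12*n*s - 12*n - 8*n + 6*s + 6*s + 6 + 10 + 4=n*(-12*s - 20) + 12*s + 20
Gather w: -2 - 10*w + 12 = 10 - 10*w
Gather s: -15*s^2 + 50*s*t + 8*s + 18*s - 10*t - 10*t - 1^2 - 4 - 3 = -15*s^2 + s*(50*t + 26) - 20*t - 8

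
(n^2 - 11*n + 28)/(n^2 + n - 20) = (n - 7)/(n + 5)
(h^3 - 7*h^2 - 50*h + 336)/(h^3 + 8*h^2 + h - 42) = (h^2 - 14*h + 48)/(h^2 + h - 6)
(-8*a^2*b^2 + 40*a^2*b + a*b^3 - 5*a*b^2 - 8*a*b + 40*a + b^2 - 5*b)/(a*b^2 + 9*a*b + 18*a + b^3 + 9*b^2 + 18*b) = (-8*a^2*b^2 + 40*a^2*b + a*b^3 - 5*a*b^2 - 8*a*b + 40*a + b^2 - 5*b)/(a*b^2 + 9*a*b + 18*a + b^3 + 9*b^2 + 18*b)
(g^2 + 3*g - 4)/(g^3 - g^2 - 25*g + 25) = (g + 4)/(g^2 - 25)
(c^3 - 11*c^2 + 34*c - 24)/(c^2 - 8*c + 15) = (c^3 - 11*c^2 + 34*c - 24)/(c^2 - 8*c + 15)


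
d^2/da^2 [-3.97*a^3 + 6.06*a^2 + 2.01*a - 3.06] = 12.12 - 23.82*a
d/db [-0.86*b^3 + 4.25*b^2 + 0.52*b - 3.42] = -2.58*b^2 + 8.5*b + 0.52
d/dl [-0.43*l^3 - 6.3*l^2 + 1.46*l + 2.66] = -1.29*l^2 - 12.6*l + 1.46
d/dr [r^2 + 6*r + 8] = 2*r + 6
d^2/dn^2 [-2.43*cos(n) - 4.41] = 2.43*cos(n)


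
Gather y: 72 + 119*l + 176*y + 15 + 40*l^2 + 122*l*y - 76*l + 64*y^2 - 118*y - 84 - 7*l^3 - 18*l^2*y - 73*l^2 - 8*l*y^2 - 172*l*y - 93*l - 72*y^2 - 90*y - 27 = -7*l^3 - 33*l^2 - 50*l + y^2*(-8*l - 8) + y*(-18*l^2 - 50*l - 32) - 24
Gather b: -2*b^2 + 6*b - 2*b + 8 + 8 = -2*b^2 + 4*b + 16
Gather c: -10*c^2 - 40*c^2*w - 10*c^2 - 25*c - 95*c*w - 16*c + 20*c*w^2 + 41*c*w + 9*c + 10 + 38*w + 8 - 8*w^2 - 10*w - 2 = c^2*(-40*w - 20) + c*(20*w^2 - 54*w - 32) - 8*w^2 + 28*w + 16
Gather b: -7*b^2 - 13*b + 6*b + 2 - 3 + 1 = -7*b^2 - 7*b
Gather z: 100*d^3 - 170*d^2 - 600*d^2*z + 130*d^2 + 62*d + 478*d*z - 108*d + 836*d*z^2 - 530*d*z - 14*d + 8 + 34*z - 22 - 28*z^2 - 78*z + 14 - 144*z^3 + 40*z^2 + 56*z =100*d^3 - 40*d^2 - 60*d - 144*z^3 + z^2*(836*d + 12) + z*(-600*d^2 - 52*d + 12)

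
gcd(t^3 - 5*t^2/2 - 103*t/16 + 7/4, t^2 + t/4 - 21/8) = t + 7/4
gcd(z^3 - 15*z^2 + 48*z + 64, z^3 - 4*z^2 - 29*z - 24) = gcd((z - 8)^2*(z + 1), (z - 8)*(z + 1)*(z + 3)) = z^2 - 7*z - 8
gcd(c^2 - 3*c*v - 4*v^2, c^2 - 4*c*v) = -c + 4*v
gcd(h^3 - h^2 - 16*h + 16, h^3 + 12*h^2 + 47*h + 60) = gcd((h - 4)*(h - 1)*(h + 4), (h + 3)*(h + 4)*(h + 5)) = h + 4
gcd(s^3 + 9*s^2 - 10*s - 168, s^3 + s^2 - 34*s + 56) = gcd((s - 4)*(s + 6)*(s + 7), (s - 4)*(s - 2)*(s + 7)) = s^2 + 3*s - 28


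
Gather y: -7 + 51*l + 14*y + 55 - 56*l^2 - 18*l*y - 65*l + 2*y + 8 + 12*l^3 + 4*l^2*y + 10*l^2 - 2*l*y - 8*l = 12*l^3 - 46*l^2 - 22*l + y*(4*l^2 - 20*l + 16) + 56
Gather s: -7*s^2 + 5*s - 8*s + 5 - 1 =-7*s^2 - 3*s + 4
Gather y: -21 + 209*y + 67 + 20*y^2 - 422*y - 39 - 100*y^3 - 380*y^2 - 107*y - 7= -100*y^3 - 360*y^2 - 320*y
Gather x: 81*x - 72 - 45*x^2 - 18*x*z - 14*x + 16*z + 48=-45*x^2 + x*(67 - 18*z) + 16*z - 24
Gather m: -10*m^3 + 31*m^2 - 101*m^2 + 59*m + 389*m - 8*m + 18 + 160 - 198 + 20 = -10*m^3 - 70*m^2 + 440*m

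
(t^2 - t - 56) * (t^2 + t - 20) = t^4 - 77*t^2 - 36*t + 1120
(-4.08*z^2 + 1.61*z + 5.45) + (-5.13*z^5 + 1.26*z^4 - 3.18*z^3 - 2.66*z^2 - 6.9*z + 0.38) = -5.13*z^5 + 1.26*z^4 - 3.18*z^3 - 6.74*z^2 - 5.29*z + 5.83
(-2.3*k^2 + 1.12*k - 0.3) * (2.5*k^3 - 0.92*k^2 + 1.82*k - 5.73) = -5.75*k^5 + 4.916*k^4 - 5.9664*k^3 + 15.4934*k^2 - 6.9636*k + 1.719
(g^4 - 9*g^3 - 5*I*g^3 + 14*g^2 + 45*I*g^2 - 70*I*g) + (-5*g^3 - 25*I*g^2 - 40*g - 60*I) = g^4 - 14*g^3 - 5*I*g^3 + 14*g^2 + 20*I*g^2 - 40*g - 70*I*g - 60*I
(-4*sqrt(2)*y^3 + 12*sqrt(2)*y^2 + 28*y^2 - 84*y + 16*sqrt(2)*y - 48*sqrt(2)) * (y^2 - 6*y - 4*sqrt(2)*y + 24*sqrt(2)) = -4*sqrt(2)*y^5 + 36*sqrt(2)*y^4 + 60*y^4 - 540*y^3 - 168*sqrt(2)*y^3 + 952*y^2 + 864*sqrt(2)*y^2 - 1728*sqrt(2)*y + 1152*y - 2304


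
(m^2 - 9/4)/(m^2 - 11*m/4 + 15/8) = 2*(2*m + 3)/(4*m - 5)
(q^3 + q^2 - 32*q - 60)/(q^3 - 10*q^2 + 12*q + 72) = (q + 5)/(q - 6)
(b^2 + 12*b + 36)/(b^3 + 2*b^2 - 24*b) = (b + 6)/(b*(b - 4))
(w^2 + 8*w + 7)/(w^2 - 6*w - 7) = (w + 7)/(w - 7)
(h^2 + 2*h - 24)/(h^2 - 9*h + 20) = (h + 6)/(h - 5)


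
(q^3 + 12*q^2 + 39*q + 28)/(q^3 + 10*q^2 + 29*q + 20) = (q + 7)/(q + 5)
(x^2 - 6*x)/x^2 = (x - 6)/x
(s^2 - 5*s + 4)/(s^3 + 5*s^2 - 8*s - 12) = (s^2 - 5*s + 4)/(s^3 + 5*s^2 - 8*s - 12)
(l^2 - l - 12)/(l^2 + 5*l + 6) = (l - 4)/(l + 2)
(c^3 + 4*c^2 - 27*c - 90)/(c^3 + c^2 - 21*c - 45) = (c + 6)/(c + 3)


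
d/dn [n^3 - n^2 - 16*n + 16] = 3*n^2 - 2*n - 16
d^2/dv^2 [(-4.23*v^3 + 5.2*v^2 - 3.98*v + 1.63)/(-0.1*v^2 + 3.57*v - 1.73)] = (5.55111512312578e-17*v^5 + 102.725074*v^3 - 151.449618*v^2 + 75.320022*v - 22.948798)/(0.001*v^6 - 0.1071*v^5 + 3.87537*v^4 - 49.204953*v^3 + 67.043901*v^2 - 32.053959*v + 5.177717)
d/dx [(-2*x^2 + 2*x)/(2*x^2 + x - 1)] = 2*(-3*x^2 + 2*x - 1)/(4*x^4 + 4*x^3 - 3*x^2 - 2*x + 1)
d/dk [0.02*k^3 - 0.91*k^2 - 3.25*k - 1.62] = 0.06*k^2 - 1.82*k - 3.25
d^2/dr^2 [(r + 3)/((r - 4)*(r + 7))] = 2*(r^3 + 9*r^2 + 111*r + 195)/(r^6 + 9*r^5 - 57*r^4 - 477*r^3 + 1596*r^2 + 7056*r - 21952)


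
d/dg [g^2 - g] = 2*g - 1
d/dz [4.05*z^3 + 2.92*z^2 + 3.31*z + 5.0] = 12.15*z^2 + 5.84*z + 3.31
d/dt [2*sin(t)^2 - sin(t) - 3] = (4*sin(t) - 1)*cos(t)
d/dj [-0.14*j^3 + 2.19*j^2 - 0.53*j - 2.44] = -0.42*j^2 + 4.38*j - 0.53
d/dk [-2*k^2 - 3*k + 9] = -4*k - 3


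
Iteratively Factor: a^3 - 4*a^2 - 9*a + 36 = (a + 3)*(a^2 - 7*a + 12) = (a - 4)*(a + 3)*(a - 3)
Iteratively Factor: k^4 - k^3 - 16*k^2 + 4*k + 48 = (k + 2)*(k^3 - 3*k^2 - 10*k + 24) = (k - 2)*(k + 2)*(k^2 - k - 12) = (k - 2)*(k + 2)*(k + 3)*(k - 4)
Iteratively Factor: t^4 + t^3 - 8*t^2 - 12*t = (t + 2)*(t^3 - t^2 - 6*t) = (t - 3)*(t + 2)*(t^2 + 2*t) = (t - 3)*(t + 2)^2*(t)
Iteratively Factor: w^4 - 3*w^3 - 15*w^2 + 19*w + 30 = (w - 2)*(w^3 - w^2 - 17*w - 15) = (w - 2)*(w + 3)*(w^2 - 4*w - 5) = (w - 2)*(w + 1)*(w + 3)*(w - 5)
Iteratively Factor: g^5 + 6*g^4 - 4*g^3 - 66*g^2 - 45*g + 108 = (g + 4)*(g^4 + 2*g^3 - 12*g^2 - 18*g + 27) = (g + 3)*(g + 4)*(g^3 - g^2 - 9*g + 9) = (g + 3)^2*(g + 4)*(g^2 - 4*g + 3) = (g - 1)*(g + 3)^2*(g + 4)*(g - 3)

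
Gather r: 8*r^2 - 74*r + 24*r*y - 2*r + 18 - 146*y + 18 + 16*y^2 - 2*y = 8*r^2 + r*(24*y - 76) + 16*y^2 - 148*y + 36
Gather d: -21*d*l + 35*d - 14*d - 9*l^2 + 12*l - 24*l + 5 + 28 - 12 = d*(21 - 21*l) - 9*l^2 - 12*l + 21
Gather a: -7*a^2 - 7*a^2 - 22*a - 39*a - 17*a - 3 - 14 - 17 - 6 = -14*a^2 - 78*a - 40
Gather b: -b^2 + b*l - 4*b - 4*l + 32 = -b^2 + b*(l - 4) - 4*l + 32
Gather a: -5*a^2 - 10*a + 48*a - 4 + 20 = -5*a^2 + 38*a + 16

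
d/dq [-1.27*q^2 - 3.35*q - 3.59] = -2.54*q - 3.35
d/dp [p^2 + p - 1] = 2*p + 1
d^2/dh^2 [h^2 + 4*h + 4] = 2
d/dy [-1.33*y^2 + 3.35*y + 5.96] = 3.35 - 2.66*y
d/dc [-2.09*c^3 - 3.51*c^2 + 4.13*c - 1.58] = -6.27*c^2 - 7.02*c + 4.13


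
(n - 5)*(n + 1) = n^2 - 4*n - 5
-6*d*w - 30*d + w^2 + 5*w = (-6*d + w)*(w + 5)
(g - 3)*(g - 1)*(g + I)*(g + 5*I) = g^4 - 4*g^3 + 6*I*g^3 - 2*g^2 - 24*I*g^2 + 20*g + 18*I*g - 15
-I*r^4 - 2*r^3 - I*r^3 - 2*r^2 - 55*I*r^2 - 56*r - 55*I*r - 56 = (r - 8*I)*(r - I)*(r + 7*I)*(-I*r - I)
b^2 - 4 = (b - 2)*(b + 2)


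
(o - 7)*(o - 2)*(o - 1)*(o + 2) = o^4 - 8*o^3 + 3*o^2 + 32*o - 28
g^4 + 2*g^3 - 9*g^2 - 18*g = g*(g - 3)*(g + 2)*(g + 3)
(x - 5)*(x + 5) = x^2 - 25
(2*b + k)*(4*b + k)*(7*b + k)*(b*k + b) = 56*b^4*k + 56*b^4 + 50*b^3*k^2 + 50*b^3*k + 13*b^2*k^3 + 13*b^2*k^2 + b*k^4 + b*k^3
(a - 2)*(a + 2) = a^2 - 4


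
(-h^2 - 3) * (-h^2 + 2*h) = h^4 - 2*h^3 + 3*h^2 - 6*h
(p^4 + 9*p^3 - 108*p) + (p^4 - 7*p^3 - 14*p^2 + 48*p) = 2*p^4 + 2*p^3 - 14*p^2 - 60*p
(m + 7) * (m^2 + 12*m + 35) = m^3 + 19*m^2 + 119*m + 245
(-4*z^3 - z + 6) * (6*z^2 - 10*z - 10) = -24*z^5 + 40*z^4 + 34*z^3 + 46*z^2 - 50*z - 60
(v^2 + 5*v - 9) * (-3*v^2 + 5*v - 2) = -3*v^4 - 10*v^3 + 50*v^2 - 55*v + 18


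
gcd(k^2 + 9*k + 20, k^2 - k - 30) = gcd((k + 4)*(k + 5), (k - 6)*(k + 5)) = k + 5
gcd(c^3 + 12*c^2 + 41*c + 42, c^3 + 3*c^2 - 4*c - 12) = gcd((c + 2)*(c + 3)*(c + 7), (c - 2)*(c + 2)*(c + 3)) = c^2 + 5*c + 6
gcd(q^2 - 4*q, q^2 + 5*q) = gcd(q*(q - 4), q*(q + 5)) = q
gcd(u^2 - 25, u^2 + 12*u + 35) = u + 5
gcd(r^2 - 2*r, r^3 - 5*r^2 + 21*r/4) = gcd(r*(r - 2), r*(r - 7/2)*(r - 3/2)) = r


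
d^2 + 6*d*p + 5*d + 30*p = (d + 5)*(d + 6*p)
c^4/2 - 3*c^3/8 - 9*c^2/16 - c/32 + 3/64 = (c/2 + 1/4)*(c - 3/2)*(c - 1/4)*(c + 1/2)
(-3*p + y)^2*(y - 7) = 9*p^2*y - 63*p^2 - 6*p*y^2 + 42*p*y + y^3 - 7*y^2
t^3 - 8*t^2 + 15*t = t*(t - 5)*(t - 3)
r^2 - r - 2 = (r - 2)*(r + 1)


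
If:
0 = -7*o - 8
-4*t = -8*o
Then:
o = -8/7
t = -16/7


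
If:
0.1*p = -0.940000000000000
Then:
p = -9.40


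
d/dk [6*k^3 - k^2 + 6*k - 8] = 18*k^2 - 2*k + 6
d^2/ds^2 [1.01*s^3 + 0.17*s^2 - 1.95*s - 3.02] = 6.06*s + 0.34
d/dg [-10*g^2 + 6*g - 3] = 6 - 20*g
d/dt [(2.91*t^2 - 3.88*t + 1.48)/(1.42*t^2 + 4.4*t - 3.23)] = (18.3136*t^2 - 23.0018*t + 6.0204)/(2.0164*t^4 + 12.496*t^3 + 10.1868*t^2 - 28.424*t + 10.4329)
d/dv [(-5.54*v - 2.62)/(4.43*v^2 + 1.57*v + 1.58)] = (24.5422*v^2 + 23.2132*v - 4.6398)/(19.6249*v^4 + 13.9102*v^3 + 16.4637*v^2 + 4.9612*v + 2.4964)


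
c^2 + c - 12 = (c - 3)*(c + 4)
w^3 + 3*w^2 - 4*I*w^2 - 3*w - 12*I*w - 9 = (w + 3)*(w - 3*I)*(w - I)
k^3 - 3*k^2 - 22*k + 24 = (k - 6)*(k - 1)*(k + 4)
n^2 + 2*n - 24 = (n - 4)*(n + 6)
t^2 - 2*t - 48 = (t - 8)*(t + 6)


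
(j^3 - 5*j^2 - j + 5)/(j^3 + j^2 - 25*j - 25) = (j - 1)/(j + 5)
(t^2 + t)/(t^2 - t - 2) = t/(t - 2)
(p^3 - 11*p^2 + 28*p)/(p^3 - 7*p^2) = (p - 4)/p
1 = 1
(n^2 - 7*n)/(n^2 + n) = (n - 7)/(n + 1)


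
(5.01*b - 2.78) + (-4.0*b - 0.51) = 1.01*b - 3.29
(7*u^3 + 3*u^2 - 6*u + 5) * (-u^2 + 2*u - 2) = -7*u^5 + 11*u^4 - 2*u^3 - 23*u^2 + 22*u - 10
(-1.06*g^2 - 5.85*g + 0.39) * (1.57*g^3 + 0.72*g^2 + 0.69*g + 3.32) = -1.6642*g^5 - 9.9477*g^4 - 4.3311*g^3 - 7.2749*g^2 - 19.1529*g + 1.2948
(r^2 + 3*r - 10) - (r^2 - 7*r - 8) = 10*r - 2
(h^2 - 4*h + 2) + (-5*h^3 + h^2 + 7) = -5*h^3 + 2*h^2 - 4*h + 9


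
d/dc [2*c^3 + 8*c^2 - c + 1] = 6*c^2 + 16*c - 1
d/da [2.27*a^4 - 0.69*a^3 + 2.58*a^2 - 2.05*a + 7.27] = 9.08*a^3 - 2.07*a^2 + 5.16*a - 2.05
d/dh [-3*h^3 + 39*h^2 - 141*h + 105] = -9*h^2 + 78*h - 141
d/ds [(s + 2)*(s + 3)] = 2*s + 5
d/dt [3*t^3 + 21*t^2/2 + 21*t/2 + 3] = 9*t^2 + 21*t + 21/2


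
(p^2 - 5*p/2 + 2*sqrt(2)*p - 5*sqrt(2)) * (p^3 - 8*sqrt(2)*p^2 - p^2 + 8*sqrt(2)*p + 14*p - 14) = p^5 - 6*sqrt(2)*p^4 - 7*p^4/2 - 31*p^3/2 + 21*sqrt(2)*p^3 + 13*sqrt(2)*p^2 + 63*p^2 - 98*sqrt(2)*p - 45*p + 70*sqrt(2)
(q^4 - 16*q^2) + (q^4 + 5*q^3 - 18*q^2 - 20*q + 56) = 2*q^4 + 5*q^3 - 34*q^2 - 20*q + 56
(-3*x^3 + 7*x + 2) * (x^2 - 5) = -3*x^5 + 22*x^3 + 2*x^2 - 35*x - 10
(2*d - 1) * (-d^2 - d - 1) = -2*d^3 - d^2 - d + 1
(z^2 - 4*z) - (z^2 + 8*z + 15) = -12*z - 15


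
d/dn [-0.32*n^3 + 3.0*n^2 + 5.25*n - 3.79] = -0.96*n^2 + 6.0*n + 5.25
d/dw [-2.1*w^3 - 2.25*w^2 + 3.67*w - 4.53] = -6.3*w^2 - 4.5*w + 3.67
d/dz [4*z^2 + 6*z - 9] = 8*z + 6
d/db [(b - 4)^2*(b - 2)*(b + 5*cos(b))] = (b - 4)*(-(b - 4)*(b - 2)*(5*sin(b) - 1) + (b - 4)*(b + 5*cos(b)) + (b + 5*cos(b))*(2*b - 4))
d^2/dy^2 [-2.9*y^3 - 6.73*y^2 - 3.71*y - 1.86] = -17.4*y - 13.46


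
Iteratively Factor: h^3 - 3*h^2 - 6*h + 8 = (h + 2)*(h^2 - 5*h + 4) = (h - 4)*(h + 2)*(h - 1)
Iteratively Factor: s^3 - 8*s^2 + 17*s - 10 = (s - 2)*(s^2 - 6*s + 5) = (s - 5)*(s - 2)*(s - 1)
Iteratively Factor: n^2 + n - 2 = (n - 1)*(n + 2)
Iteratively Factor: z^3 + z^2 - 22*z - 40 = (z + 4)*(z^2 - 3*z - 10) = (z + 2)*(z + 4)*(z - 5)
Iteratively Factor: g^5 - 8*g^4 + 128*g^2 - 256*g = (g)*(g^4 - 8*g^3 + 128*g - 256) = g*(g + 4)*(g^3 - 12*g^2 + 48*g - 64) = g*(g - 4)*(g + 4)*(g^2 - 8*g + 16) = g*(g - 4)^2*(g + 4)*(g - 4)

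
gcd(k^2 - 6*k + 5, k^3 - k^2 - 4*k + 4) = k - 1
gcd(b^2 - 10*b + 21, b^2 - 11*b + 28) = b - 7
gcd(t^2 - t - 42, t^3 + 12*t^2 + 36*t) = t + 6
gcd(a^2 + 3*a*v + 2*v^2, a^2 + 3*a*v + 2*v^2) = a^2 + 3*a*v + 2*v^2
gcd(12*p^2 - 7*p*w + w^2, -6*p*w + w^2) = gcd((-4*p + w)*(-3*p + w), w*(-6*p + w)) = 1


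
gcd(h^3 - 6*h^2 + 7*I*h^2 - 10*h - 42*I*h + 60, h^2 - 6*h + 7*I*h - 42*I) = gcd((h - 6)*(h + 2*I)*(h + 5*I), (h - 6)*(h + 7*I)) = h - 6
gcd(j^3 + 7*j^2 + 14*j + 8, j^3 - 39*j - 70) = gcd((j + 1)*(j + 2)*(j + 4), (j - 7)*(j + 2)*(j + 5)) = j + 2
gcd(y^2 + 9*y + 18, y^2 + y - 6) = y + 3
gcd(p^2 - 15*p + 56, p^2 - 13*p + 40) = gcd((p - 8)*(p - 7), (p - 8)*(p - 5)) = p - 8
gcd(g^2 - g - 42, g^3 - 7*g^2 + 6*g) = 1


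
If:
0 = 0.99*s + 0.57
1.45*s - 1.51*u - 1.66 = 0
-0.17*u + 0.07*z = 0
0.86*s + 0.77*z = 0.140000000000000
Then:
No Solution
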